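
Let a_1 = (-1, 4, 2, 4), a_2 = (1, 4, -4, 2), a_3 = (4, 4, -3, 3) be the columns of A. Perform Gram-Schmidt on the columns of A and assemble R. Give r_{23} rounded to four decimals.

a_1 = (-1, 4, 2, 4); ‖a_1‖ = 6.0828, so q_1 = (-0.1644, 0.6576, 0.3288, 0.6576).
q_1·a_2 = (-0.1644)·1 + 0.6576·4 + 0.3288·(-4) + 0.6576·2 = 2.4660.
u_2 = a_2 − 2.4660·q_1 = (1.4054, 2.3784, -4.8108, 0.3784).
‖u_2‖ = 5.5605, so q_2 = (0.2527, 0.4277, -0.8652, 0.0680).
r_{23} = q_2·a_3 = 5.5216.

r_{23} = 5.5216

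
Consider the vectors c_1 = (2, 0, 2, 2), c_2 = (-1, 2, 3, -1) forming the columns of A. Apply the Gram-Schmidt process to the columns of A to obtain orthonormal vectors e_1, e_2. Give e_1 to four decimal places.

e_1 = (0.5774, 0.0000, 0.5774, 0.5774)

c_1 = (2, 0, 2, 2); ‖c_1‖ = 3.4641, so e_1 = (0.5774, 0.0000, 0.5774, 0.5774).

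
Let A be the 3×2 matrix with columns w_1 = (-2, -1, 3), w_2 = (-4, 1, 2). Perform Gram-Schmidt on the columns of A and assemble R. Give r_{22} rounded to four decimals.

w_1 = (-2, -1, 3); ‖w_1‖ = 3.7417, so q_1 = (-0.5345, -0.2673, 0.8018).
q_1·w_2 = (-0.5345)·(-4) + (-0.2673)·1 + 0.8018·2 = 3.4744.
u_2 = w_2 − 3.4744·q_1 = (-2.1429, 1.9286, -0.7857).
r_{22} = ‖u_2‖ = 2.9881.

r_{22} = 2.9881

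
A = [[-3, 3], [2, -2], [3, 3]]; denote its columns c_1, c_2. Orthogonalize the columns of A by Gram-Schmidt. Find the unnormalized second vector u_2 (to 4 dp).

u_2 = (2.4545, -1.6364, 3.5455)

c_1 = (-3, 2, 3); ‖c_1‖ = 4.6904, so e_1 = (-0.6396, 0.4264, 0.6396).
e_1·c_2 = (-0.6396)·3 + 0.4264·(-2) + 0.6396·3 = -0.8528.
u_2 = c_2 + 0.8528·e_1 = (2.4545, -1.6364, 3.5455).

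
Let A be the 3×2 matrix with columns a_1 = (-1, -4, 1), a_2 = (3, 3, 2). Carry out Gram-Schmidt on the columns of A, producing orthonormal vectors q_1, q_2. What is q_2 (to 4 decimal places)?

q_1 = a_1/‖a_1‖ = (-1, -4, 1)/4.2426 = (-0.2357, -0.9428, 0.2357).
r_{12} = q_1·a_2 = -3.0641.
u_2 = a_2 + 3.0641·q_1 = (2.2778, 0.1111, 2.7222).
‖u_2‖ = 3.5512, so q_2 = (0.6414, 0.0313, 0.7666).

q_2 = (0.6414, 0.0313, 0.7666)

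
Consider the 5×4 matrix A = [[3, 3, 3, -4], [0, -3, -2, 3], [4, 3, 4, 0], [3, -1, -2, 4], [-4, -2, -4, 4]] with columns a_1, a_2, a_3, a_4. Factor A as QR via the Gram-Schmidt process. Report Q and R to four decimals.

e_1 = a_1/‖a_1‖ = (3, 0, 4, 3, -4)/7.0711 = (0.4243, 0.0000, 0.5657, 0.4243, -0.5657).
r_{12} = e_1·a_2 = 3.6770.
u_2 = a_2 − 3.6770·e_1 = (1.4400, -3.0000, 0.9200, -2.5600, 0.0800).
‖u_2‖ = 4.2988, so e_2 = (0.3350, -0.6979, 0.2140, -0.5955, 0.0186).
r_{13} = e_1·a_3 = 4.9497; r_{23} = e_2·a_3 = 4.3733.
u_3 = a_3 − 4.9497·e_1 − 4.3733·e_2 = (-0.5649, 1.0519, 0.2641, -1.4957, -1.2814).
‖u_3‖ = 2.3183, so e_3 = (-0.2437, 0.4538, 0.1139, -0.6452, -0.5527).
r_{14} = e_1·a_4 = -2.2627; r_{24} = e_2·a_4 = -5.7411; r_{34} = e_3·a_4 = -2.4555.
u_4 = a_4 + 2.2627·e_1 + 5.7411·e_2 + 2.4555·e_3 = (-1.7153, 0.1077, 2.7884, -0.0431, 1.4696).
‖u_4‖ = 3.5903, so e_4 = (-0.4777, 0.0300, 0.7766, -0.0120, 0.4093).

Q = [[0.4243, 0.3350, -0.2437, -0.4777], [0.0000, -0.6979, 0.4538, 0.0300], [0.5657, 0.2140, 0.1139, 0.7766], [0.4243, -0.5955, -0.6452, -0.0120], [-0.5657, 0.0186, -0.5527, 0.4093]], R = [[7.0711, 3.6770, 4.9497, -2.2627], [0.0000, 4.2988, 4.3733, -5.7411], [0.0000, 0.0000, 2.3183, -2.4555], [0.0000, 0.0000, 0.0000, 3.5903]]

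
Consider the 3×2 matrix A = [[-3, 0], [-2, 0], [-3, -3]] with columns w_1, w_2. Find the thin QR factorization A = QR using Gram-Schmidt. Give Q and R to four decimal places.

q_1 = w_1/‖w_1‖ = (-3, -2, -3)/4.6904 = (-0.6396, -0.4264, -0.6396).
r_{12} = q_1·w_2 = 1.9188.
u_2 = w_2 − 1.9188·q_1 = (1.2273, 0.8182, -1.7727).
‖u_2‖ = 2.3061, so q_2 = (0.5322, 0.3548, -0.7687).

Q = [[-0.6396, 0.5322], [-0.4264, 0.3548], [-0.6396, -0.7687]], R = [[4.6904, 1.9188], [0.0000, 2.3061]]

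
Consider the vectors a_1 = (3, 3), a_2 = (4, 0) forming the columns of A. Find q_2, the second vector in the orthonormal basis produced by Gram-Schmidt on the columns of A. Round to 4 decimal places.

a_1 = (3, 3); ‖a_1‖ = 4.2426, so q_1 = (0.7071, 0.7071).
q_1·a_2 = 0.7071·4 + 0.7071·0 = 2.8284.
u_2 = a_2 − 2.8284·q_1 = (2.0000, -2.0000).
‖u_2‖ = 2.8284, so q_2 = (0.7071, -0.7071).

q_2 = (0.7071, -0.7071)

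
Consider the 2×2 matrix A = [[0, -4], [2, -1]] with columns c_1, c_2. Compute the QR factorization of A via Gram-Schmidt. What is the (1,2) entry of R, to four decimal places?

r_{12} = -1.0000

c_1 = (0, 2); ‖c_1‖ = 2.0000, so q_1 = (0.0000, 1.0000).
r_{12} = q_1·c_2 = -1.0000.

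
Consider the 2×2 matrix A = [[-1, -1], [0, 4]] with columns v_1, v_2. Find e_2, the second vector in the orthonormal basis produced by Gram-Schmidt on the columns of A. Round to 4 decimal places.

e_2 = (0.0000, 1.0000)

v_1 = (-1, 0); ‖v_1‖ = 1.0000, so e_1 = (-1.0000, 0.0000).
e_1·v_2 = (-1.0000)·(-1) + 0.0000·4 = 1.0000.
u_2 = v_2 − 1.0000·e_1 = (0.0000, 4.0000).
‖u_2‖ = 4.0000, so e_2 = (0.0000, 1.0000).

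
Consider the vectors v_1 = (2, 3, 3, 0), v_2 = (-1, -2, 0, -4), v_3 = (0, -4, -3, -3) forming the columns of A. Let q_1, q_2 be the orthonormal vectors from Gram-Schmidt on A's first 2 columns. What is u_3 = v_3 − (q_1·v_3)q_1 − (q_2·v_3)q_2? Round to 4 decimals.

u_3 = (2.0955, -0.5151, -0.8819, -0.2663)

v_1 = (2, 3, 3, 0); ‖v_1‖ = 4.6904, so q_1 = (0.4264, 0.6396, 0.6396, 0.0000).
q_1·v_2 = 0.4264·(-1) + 0.6396·(-2) + 0.6396·0 + 0.0000·(-4) = -1.7056.
u_2 = v_2 + 1.7056·q_1 = (-0.2727, -0.9091, 1.0909, -4.0000).
‖u_2‖ = 4.2533, so q_2 = (-0.0641, -0.2137, 0.2565, -0.9404).
q_1·v_3 = 0.4264·0 + 0.6396·(-4) + 0.6396·(-3) + 0.0000·(-3) = -4.4772; q_2·v_3 = (-0.0641)·0 + (-0.2137)·(-4) + 0.2565·(-3) + (-0.9404)·(-3) = 2.9068.
u_3 = v_3 + 4.4772·q_1 − 2.9068·q_2 = (2.0955, -0.5151, -0.8819, -0.2663).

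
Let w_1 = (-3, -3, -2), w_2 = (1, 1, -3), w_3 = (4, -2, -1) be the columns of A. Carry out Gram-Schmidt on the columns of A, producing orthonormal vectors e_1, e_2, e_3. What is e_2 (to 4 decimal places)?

w_1 = (-3, -3, -2); ‖w_1‖ = 4.6904, so e_1 = (-0.6396, -0.6396, -0.4264).
e_1·w_2 = (-0.6396)·1 + (-0.6396)·1 + (-0.4264)·(-3) = 0.0000.
u_2 = w_2 + 0.0000·e_1 = (1.0000, 1.0000, -3.0000).
‖u_2‖ = 3.3166, so e_2 = (0.3015, 0.3015, -0.9045).

e_2 = (0.3015, 0.3015, -0.9045)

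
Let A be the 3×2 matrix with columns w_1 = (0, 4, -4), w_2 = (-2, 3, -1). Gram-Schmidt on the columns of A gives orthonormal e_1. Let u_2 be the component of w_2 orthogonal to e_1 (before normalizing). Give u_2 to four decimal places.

w_1 = (0, 4, -4); ‖w_1‖ = 5.6569, so e_1 = (0.0000, 0.7071, -0.7071).
e_1·w_2 = 0.0000·(-2) + 0.7071·3 + (-0.7071)·(-1) = 2.8284.
u_2 = w_2 − 2.8284·e_1 = (-2.0000, 1.0000, 1.0000).

u_2 = (-2.0000, 1.0000, 1.0000)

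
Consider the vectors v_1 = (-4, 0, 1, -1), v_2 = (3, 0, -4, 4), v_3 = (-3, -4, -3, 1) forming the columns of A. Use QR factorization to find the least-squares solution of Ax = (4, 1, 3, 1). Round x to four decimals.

q_1 = v_1/‖v_1‖ = (-4, 0, 1, -1)/4.2426 = (-0.9428, 0.0000, 0.2357, -0.2357).
r_{12} = q_1·v_2 = -4.7140.
u_2 = v_2 + 4.7140·q_1 = (-1.4444, 0.0000, -2.8889, 2.8889).
‖u_2‖ = 4.3333, so q_2 = (-0.3333, 0.0000, -0.6667, 0.6667).
r_{13} = q_1·v_3 = 1.8856; r_{23} = q_2·v_3 = 3.6667.
u_3 = v_3 − 1.8856·q_1 − 3.6667·q_2 = (0.0000, -4.0000, -1.0000, -1.0000).
‖u_3‖ = 4.2426, so q_3 = (0.0000, -0.9428, -0.2357, -0.2357).
Qᵀb = (-3.2998, -2.6667, -1.8856).
Back-substitute: x_3 = -1.8856/4.2426 = -0.4444.
x_2 = (-2.6667 − 3.6667·(-0.4444))/4.3333 = -0.2393.
x_1 = (-3.2998 + 4.7140·(-0.2393) − 1.8856·(-0.4444))/4.2426 = -0.8462.

x = (-0.8462, -0.2393, -0.4444)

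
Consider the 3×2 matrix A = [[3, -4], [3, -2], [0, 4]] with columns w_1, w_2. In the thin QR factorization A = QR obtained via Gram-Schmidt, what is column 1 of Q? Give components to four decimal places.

e_1 = (0.7071, 0.7071, 0.0000)

e_1 = w_1/‖w_1‖ = (3, 3, 0)/4.2426 = (0.7071, 0.7071, 0.0000).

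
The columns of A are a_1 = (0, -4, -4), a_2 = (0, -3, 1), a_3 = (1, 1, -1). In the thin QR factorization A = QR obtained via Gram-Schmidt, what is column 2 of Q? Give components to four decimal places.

a_1 = (0, -4, -4); ‖a_1‖ = 5.6569, so q_1 = (0.0000, -0.7071, -0.7071).
q_1·a_2 = 0.0000·0 + (-0.7071)·(-3) + (-0.7071)·1 = 1.4142.
u_2 = a_2 − 1.4142·q_1 = (0.0000, -2.0000, 2.0000).
‖u_2‖ = 2.8284, so q_2 = (0.0000, -0.7071, 0.7071).

q_2 = (0.0000, -0.7071, 0.7071)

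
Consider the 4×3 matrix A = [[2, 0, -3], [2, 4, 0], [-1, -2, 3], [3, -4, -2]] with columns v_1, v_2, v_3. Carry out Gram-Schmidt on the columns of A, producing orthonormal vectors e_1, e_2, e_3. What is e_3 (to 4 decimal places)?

e_3 = (-0.4333, 0.5281, 0.7095, 0.1733)

v_1 = (2, 2, -1, 3); ‖v_1‖ = 4.2426, so e_1 = (0.4714, 0.4714, -0.2357, 0.7071).
e_1·v_2 = 0.4714·0 + 0.4714·4 + (-0.2357)·(-2) + 0.7071·(-4) = -0.4714.
u_2 = v_2 + 0.4714·e_1 = (0.2222, 4.2222, -2.1111, -3.6667).
‖u_2‖ = 5.9815, so e_2 = (0.0372, 0.7059, -0.3529, -0.6130).
e_1·v_3 = 0.4714·(-3) + 0.4714·0 + (-0.2357)·3 + 0.7071·(-2) = -3.5355; e_2·v_3 = 0.0372·(-3) + 0.7059·0 + (-0.3529)·3 + (-0.6130)·(-2) = 0.0557.
u_3 = v_3 + 3.5355·e_1 − 0.0557·e_2 = (-1.3354, 1.6273, 2.1863, 0.5342).
‖u_3‖ = 3.0817, so e_3 = (-0.4333, 0.5281, 0.7095, 0.1733).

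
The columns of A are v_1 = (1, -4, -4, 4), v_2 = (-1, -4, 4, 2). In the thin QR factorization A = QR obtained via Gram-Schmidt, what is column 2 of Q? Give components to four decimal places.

e_1 = v_1/‖v_1‖ = (1, -4, -4, 4)/7.0000 = (0.1429, -0.5714, -0.5714, 0.5714).
r_{12} = e_1·v_2 = 1.0000.
u_2 = v_2 − 1.0000·e_1 = (-1.1429, -3.4286, 4.5714, 1.4286).
‖u_2‖ = 6.0000, so e_2 = (-0.1905, -0.5714, 0.7619, 0.2381).

e_2 = (-0.1905, -0.5714, 0.7619, 0.2381)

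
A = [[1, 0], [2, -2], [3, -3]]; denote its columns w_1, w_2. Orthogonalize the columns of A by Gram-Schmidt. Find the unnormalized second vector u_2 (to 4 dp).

u_2 = (0.9286, -0.1429, -0.2143)

w_1 = (1, 2, 3); ‖w_1‖ = 3.7417, so e_1 = (0.2673, 0.5345, 0.8018).
e_1·w_2 = 0.2673·0 + 0.5345·(-2) + 0.8018·(-3) = -3.4744.
u_2 = w_2 + 3.4744·e_1 = (0.9286, -0.1429, -0.2143).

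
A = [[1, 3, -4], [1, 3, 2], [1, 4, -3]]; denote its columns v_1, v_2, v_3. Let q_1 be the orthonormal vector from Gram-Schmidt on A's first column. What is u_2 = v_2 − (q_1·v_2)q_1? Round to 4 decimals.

u_2 = (-0.3333, -0.3333, 0.6667)

v_1 = (1, 1, 1); ‖v_1‖ = 1.7321, so q_1 = (0.5774, 0.5774, 0.5774).
q_1·v_2 = 0.5774·3 + 0.5774·3 + 0.5774·4 = 5.7735.
u_2 = v_2 − 5.7735·q_1 = (-0.3333, -0.3333, 0.6667).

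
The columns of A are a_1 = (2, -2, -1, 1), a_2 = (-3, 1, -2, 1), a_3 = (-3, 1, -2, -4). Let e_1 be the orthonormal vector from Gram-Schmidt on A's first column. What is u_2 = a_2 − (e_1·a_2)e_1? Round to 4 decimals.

a_1 = (2, -2, -1, 1); ‖a_1‖ = 3.1623, so e_1 = (0.6325, -0.6325, -0.3162, 0.3162).
e_1·a_2 = 0.6325·(-3) + (-0.6325)·1 + (-0.3162)·(-2) + 0.3162·1 = -1.5811.
u_2 = a_2 + 1.5811·e_1 = (-2.0000, 0.0000, -2.5000, 1.5000).

u_2 = (-2.0000, 0.0000, -2.5000, 1.5000)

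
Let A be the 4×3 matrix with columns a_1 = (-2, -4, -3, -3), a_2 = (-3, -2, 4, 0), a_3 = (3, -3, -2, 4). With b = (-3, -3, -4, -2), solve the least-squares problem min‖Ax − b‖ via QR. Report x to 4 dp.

x = (0.9533, -0.1126, -0.0326)

a_1 = (-2, -4, -3, -3); ‖a_1‖ = 6.1644, so e_1 = (-0.3244, -0.6489, -0.4867, -0.4867).
e_1·a_2 = (-0.3244)·(-3) + (-0.6489)·(-2) + (-0.4867)·4 + (-0.4867)·0 = 0.3244.
u_2 = a_2 − 0.3244·e_1 = (-2.8947, -1.7895, 4.1579, 0.1579).
‖u_2‖ = 5.3754, so e_2 = (-0.5385, -0.3329, 0.7735, 0.0294).
e_1·a_3 = (-0.3244)·3 + (-0.6489)·(-3) + (-0.4867)·(-2) + (-0.4867)·4 = 0.0000; e_2·a_3 = (-0.5385)·3 + (-0.3329)·(-3) + 0.7735·(-2) + 0.0294·4 = -2.0464.
u_3 = a_3 + 0.0000·e_1 + 2.0464·e_2 = (1.8980, -3.6812, -0.4171, 4.0601).
‖u_3‖ = 5.8148, so e_3 = (0.3264, -0.6331, -0.0717, 0.6982).
Qᵀb = (5.8400, -0.5385, -0.1895).
Back-substitute: x_3 = -0.1895/5.8148 = -0.0326.
x_2 = (-0.5385 + 2.0464·(-0.0326))/5.3754 = -0.1126.
x_1 = (5.8400 − 0.3244·(-0.1126) + 0.0000·(-0.0326))/6.1644 = 0.9533.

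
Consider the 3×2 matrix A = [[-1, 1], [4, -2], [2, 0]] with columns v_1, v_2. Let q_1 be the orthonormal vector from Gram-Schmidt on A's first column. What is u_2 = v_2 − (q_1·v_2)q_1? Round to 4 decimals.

v_1 = (-1, 4, 2); ‖v_1‖ = 4.5826, so q_1 = (-0.2182, 0.8729, 0.4364).
q_1·v_2 = (-0.2182)·1 + 0.8729·(-2) + 0.4364·0 = -1.9640.
u_2 = v_2 + 1.9640·q_1 = (0.5714, -0.2857, 0.8571).

u_2 = (0.5714, -0.2857, 0.8571)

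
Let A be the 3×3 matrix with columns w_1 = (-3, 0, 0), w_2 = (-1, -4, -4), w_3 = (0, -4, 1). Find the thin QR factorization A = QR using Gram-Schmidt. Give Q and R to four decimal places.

Q = [[-1.0000, 0.0000, 0.0000], [0.0000, -0.7071, -0.7071], [0.0000, -0.7071, 0.7071]], R = [[3.0000, 1.0000, 0.0000], [0.0000, 5.6569, 2.1213], [0.0000, 0.0000, 3.5355]]

w_1 = (-3, 0, 0); ‖w_1‖ = 3.0000, so e_1 = (-1.0000, 0.0000, 0.0000).
e_1·w_2 = (-1.0000)·(-1) + 0.0000·(-4) + 0.0000·(-4) = 1.0000.
u_2 = w_2 − 1.0000·e_1 = (0.0000, -4.0000, -4.0000).
‖u_2‖ = 5.6569, so e_2 = (0.0000, -0.7071, -0.7071).
e_1·w_3 = (-1.0000)·0 + 0.0000·(-4) + 0.0000·1 = 0.0000; e_2·w_3 = 0.0000·0 + (-0.7071)·(-4) + (-0.7071)·1 = 2.1213.
u_3 = w_3 + 0.0000·e_1 − 2.1213·e_2 = (0.0000, -2.5000, 2.5000).
‖u_3‖ = 3.5355, so e_3 = (0.0000, -0.7071, 0.7071).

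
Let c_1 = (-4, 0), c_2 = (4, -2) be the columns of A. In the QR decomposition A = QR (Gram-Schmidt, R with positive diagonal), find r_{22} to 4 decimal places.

c_1 = (-4, 0); ‖c_1‖ = 4.0000, so e_1 = (-1.0000, 0.0000).
e_1·c_2 = (-1.0000)·4 + 0.0000·(-2) = -4.0000.
u_2 = c_2 + 4.0000·e_1 = (0.0000, -2.0000).
r_{22} = ‖u_2‖ = 2.0000.

r_{22} = 2.0000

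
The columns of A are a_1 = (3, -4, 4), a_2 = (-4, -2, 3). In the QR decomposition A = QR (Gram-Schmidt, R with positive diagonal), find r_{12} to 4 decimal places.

a_1 = (3, -4, 4); ‖a_1‖ = 6.4031, so q_1 = (0.4685, -0.6247, 0.6247).
r_{12} = q_1·a_2 = 1.2494.

r_{12} = 1.2494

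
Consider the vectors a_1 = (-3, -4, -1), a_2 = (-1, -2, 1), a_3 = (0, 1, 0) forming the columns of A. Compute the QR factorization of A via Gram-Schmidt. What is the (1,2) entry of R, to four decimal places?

r_{12} = 1.9612

q_1 = a_1/‖a_1‖ = (-3, -4, -1)/5.0990 = (-0.5883, -0.7845, -0.1961).
r_{12} = q_1·a_2 = 1.9612.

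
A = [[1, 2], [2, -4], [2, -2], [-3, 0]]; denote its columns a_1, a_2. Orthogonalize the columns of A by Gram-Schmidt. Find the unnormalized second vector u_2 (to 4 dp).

q_1 = a_1/‖a_1‖ = (1, 2, 2, -3)/4.2426 = (0.2357, 0.4714, 0.4714, -0.7071).
r_{12} = q_1·a_2 = -2.3570.
u_2 = a_2 + 2.3570·q_1 = (2.5556, -2.8889, -0.8889, -1.6667).

u_2 = (2.5556, -2.8889, -0.8889, -1.6667)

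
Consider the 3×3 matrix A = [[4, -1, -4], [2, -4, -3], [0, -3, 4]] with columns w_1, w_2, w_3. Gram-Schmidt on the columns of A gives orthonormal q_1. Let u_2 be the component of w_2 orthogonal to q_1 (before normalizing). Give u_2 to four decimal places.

u_2 = (1.4000, -2.8000, -3.0000)

w_1 = (4, 2, 0); ‖w_1‖ = 4.4721, so q_1 = (0.8944, 0.4472, 0.0000).
q_1·w_2 = 0.8944·(-1) + 0.4472·(-4) + 0.0000·(-3) = -2.6833.
u_2 = w_2 + 2.6833·q_1 = (1.4000, -2.8000, -3.0000).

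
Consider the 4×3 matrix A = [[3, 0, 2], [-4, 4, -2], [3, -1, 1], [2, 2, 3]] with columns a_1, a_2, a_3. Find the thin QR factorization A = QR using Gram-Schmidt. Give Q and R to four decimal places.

Q = [[0.4867, 0.3050, -0.2298], [-0.6489, 0.6235, -0.4349], [0.4867, 0.0474, -0.6975], [0.3244, 0.7184, 0.5211]], R = [[6.1644, -2.4333, 3.7311], [0.0000, 3.8832, 1.5655], [0.0000, 0.0000, 1.2760]]

q_1 = a_1/‖a_1‖ = (3, -4, 3, 2)/6.1644 = (0.4867, -0.6489, 0.4867, 0.3244).
r_{12} = q_1·a_2 = -2.4333.
u_2 = a_2 + 2.4333·q_1 = (1.1842, 2.4211, 0.1842, 2.7895).
‖u_2‖ = 3.8832, so q_2 = (0.3050, 0.6235, 0.0474, 0.7184).
r_{13} = q_1·a_3 = 3.7311; r_{23} = q_2·a_3 = 1.5655.
u_3 = a_3 − 3.7311·q_1 − 1.5655·q_2 = (-0.2932, -0.5550, -0.8901, 0.6649).
‖u_3‖ = 1.2760, so q_3 = (-0.2298, -0.4349, -0.6975, 0.5211).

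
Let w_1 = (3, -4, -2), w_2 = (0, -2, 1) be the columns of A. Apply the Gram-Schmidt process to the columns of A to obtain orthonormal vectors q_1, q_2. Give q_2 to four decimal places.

q_1 = w_1/‖w_1‖ = (3, -4, -2)/5.3852 = (0.5571, -0.7428, -0.3714).
r_{12} = q_1·w_2 = 1.1142.
u_2 = w_2 − 1.1142·q_1 = (-0.6207, -1.1724, 1.4138).
‖u_2‖ = 1.9387, so q_2 = (-0.3202, -0.6047, 0.7292).

q_2 = (-0.3202, -0.6047, 0.7292)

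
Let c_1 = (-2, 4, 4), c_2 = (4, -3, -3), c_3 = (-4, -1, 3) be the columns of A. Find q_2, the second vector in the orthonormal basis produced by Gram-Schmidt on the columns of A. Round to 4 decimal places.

q_2 = (0.9428, 0.2357, 0.2357)

q_1 = c_1/‖c_1‖ = (-2, 4, 4)/6.0000 = (-0.3333, 0.6667, 0.6667).
r_{12} = q_1·c_2 = -5.3333.
u_2 = c_2 + 5.3333·q_1 = (2.2222, 0.5556, 0.5556).
‖u_2‖ = 2.3570, so q_2 = (0.9428, 0.2357, 0.2357).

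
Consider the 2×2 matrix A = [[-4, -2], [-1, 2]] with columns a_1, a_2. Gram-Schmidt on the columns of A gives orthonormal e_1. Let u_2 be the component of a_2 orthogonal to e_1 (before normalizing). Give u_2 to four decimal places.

u_2 = (-0.5882, 2.3529)

e_1 = a_1/‖a_1‖ = (-4, -1)/4.1231 = (-0.9701, -0.2425).
r_{12} = e_1·a_2 = 1.4552.
u_2 = a_2 − 1.4552·e_1 = (-0.5882, 2.3529).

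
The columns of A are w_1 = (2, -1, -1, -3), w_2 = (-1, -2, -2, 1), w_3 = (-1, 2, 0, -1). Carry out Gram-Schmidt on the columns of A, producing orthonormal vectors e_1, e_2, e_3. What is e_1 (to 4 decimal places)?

w_1 = (2, -1, -1, -3); ‖w_1‖ = 3.8730, so e_1 = (0.5164, -0.2582, -0.2582, -0.7746).

e_1 = (0.5164, -0.2582, -0.2582, -0.7746)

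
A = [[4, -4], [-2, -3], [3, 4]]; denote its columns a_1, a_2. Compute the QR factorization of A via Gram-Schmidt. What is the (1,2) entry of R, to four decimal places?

a_1 = (4, -2, 3); ‖a_1‖ = 5.3852, so q_1 = (0.7428, -0.3714, 0.5571).
r_{12} = q_1·a_2 = 0.3714.

r_{12} = 0.3714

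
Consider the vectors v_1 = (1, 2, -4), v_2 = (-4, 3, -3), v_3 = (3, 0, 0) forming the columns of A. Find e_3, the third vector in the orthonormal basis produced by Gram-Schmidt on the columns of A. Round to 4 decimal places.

v_1 = (1, 2, -4); ‖v_1‖ = 4.5826, so e_1 = (0.2182, 0.4364, -0.8729).
e_1·v_2 = 0.2182·(-4) + 0.4364·3 + (-0.8729)·(-3) = 3.0551.
u_2 = v_2 − 3.0551·e_1 = (-4.6667, 1.6667, -0.3333).
‖u_2‖ = 4.9666, so e_2 = (-0.9396, 0.3356, -0.0671).
e_1·v_3 = 0.2182·3 + 0.4364·0 + (-0.8729)·0 = 0.6547; e_2·v_3 = (-0.9396)·3 + 0.3356·0 + (-0.0671)·0 = -2.8189.
u_3 = v_3 − 0.6547·e_1 + 2.8189·e_2 = (0.2085, 0.6602, 0.3822).
‖u_3‖ = 0.7909, so e_3 = (0.2636, 0.8348, 0.4833).

e_3 = (0.2636, 0.8348, 0.4833)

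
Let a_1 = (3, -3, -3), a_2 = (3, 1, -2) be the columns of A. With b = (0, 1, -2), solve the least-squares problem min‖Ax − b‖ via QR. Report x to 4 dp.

e_1 = a_1/‖a_1‖ = (3, -3, -3)/5.1962 = (0.5774, -0.5774, -0.5774).
r_{12} = e_1·a_2 = 2.3094.
u_2 = a_2 − 2.3094·e_1 = (1.6667, 2.3333, -0.6667).
‖u_2‖ = 2.9439, so e_2 = (0.5661, 0.7926, -0.2265).
Qᵀb = (0.5774, 1.2455).
Back-substitute: x_2 = 1.2455/2.9439 = 0.4231.
x_1 = (0.5774 − 2.3094·0.4231)/5.1962 = -0.0769.

x = (-0.0769, 0.4231)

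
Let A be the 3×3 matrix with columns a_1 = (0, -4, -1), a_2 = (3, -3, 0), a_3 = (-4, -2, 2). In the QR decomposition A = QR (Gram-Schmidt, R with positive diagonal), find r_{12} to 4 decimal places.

q_1 = a_1/‖a_1‖ = (0, -4, -1)/4.1231 = (0.0000, -0.9701, -0.2425).
r_{12} = q_1·a_2 = 2.9104.

r_{12} = 2.9104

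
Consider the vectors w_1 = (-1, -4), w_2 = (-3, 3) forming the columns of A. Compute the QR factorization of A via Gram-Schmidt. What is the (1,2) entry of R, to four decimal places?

r_{12} = -2.1828

w_1 = (-1, -4); ‖w_1‖ = 4.1231, so q_1 = (-0.2425, -0.9701).
r_{12} = q_1·w_2 = -2.1828.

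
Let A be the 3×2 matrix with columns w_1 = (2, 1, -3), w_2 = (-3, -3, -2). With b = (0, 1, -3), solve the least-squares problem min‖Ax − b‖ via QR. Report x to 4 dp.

x = (0.7659, 0.2408)

e_1 = w_1/‖w_1‖ = (2, 1, -3)/3.7417 = (0.5345, 0.2673, -0.8018).
r_{12} = e_1·w_2 = -0.8018.
u_2 = w_2 + 0.8018·e_1 = (-2.5714, -2.7857, -2.6429).
‖u_2‖ = 4.6214, so e_2 = (-0.5564, -0.6028, -0.5719).
Qᵀb = (2.6726, 1.1128).
Back-substitute: x_2 = 1.1128/4.6214 = 0.2408.
x_1 = (2.6726 + 0.8018·0.2408)/3.7417 = 0.7659.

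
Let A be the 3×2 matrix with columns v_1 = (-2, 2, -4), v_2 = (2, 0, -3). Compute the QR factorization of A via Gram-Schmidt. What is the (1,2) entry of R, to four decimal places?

r_{12} = 1.6330

v_1 = (-2, 2, -4); ‖v_1‖ = 4.8990, so e_1 = (-0.4082, 0.4082, -0.8165).
r_{12} = e_1·v_2 = 1.6330.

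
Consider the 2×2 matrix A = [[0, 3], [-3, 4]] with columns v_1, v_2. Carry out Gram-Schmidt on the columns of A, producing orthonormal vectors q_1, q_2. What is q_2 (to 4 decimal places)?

v_1 = (0, -3); ‖v_1‖ = 3.0000, so q_1 = (0.0000, -1.0000).
q_1·v_2 = 0.0000·3 + (-1.0000)·4 = -4.0000.
u_2 = v_2 + 4.0000·q_1 = (3.0000, 0.0000).
‖u_2‖ = 3.0000, so q_2 = (1.0000, 0.0000).

q_2 = (1.0000, 0.0000)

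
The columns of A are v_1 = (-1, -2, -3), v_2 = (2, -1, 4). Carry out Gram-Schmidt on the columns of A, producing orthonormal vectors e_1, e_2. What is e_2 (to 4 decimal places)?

v_1 = (-1, -2, -3); ‖v_1‖ = 3.7417, so e_1 = (-0.2673, -0.5345, -0.8018).
e_1·v_2 = (-0.2673)·2 + (-0.5345)·(-1) + (-0.8018)·4 = -3.2071.
u_2 = v_2 + 3.2071·e_1 = (1.1429, -2.7143, 1.4286).
‖u_2‖ = 3.2733, so e_2 = (0.3491, -0.8292, 0.4364).

e_2 = (0.3491, -0.8292, 0.4364)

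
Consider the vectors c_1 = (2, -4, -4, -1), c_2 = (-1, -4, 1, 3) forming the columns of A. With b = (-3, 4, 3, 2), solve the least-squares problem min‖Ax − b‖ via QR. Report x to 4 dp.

c_1 = (2, -4, -4, -1); ‖c_1‖ = 6.0828, so e_1 = (0.3288, -0.6576, -0.6576, -0.1644).
e_1·c_2 = 0.3288·(-1) + (-0.6576)·(-4) + (-0.6576)·1 + (-0.1644)·3 = 1.1508.
u_2 = c_2 − 1.1508·e_1 = (-1.3784, -3.2432, 1.7568, 3.1892).
‖u_2‖ = 5.0671, so e_2 = (-0.2720, -0.6401, 0.3467, 0.6294).
Qᵀb = (-5.9184, 0.5547).
Back-substitute: x_2 = 0.5547/5.0671 = 0.1095.
x_1 = (-5.9184 − 1.1508·0.1095)/6.0828 = -0.9937.

x = (-0.9937, 0.1095)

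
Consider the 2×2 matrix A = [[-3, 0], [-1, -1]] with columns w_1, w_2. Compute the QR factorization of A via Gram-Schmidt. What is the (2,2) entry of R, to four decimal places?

r_{22} = 0.9487

e_1 = w_1/‖w_1‖ = (-3, -1)/3.1623 = (-0.9487, -0.3162).
r_{12} = e_1·w_2 = 0.3162.
u_2 = w_2 − 0.3162·e_1 = (0.3000, -0.9000).
r_{22} = ‖u_2‖ = 0.9487.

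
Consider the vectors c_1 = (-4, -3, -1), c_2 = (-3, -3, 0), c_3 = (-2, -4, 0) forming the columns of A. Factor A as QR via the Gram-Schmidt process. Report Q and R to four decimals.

Q = [[-0.7845, 0.2265, 0.5774], [-0.5883, -0.5661, -0.5774], [-0.1961, 0.7926, -0.5774]], R = [[5.0990, 4.1184, 3.9223], [0.0000, 1.0190, 1.8116], [0.0000, 0.0000, 1.1547]]

c_1 = (-4, -3, -1); ‖c_1‖ = 5.0990, so e_1 = (-0.7845, -0.5883, -0.1961).
e_1·c_2 = (-0.7845)·(-3) + (-0.5883)·(-3) + (-0.1961)·0 = 4.1184.
u_2 = c_2 − 4.1184·e_1 = (0.2308, -0.5769, 0.8077).
‖u_2‖ = 1.0190, so e_2 = (0.2265, -0.5661, 0.7926).
e_1·c_3 = (-0.7845)·(-2) + (-0.5883)·(-4) + (-0.1961)·0 = 3.9223; e_2·c_3 = 0.2265·(-2) + (-0.5661)·(-4) + 0.7926·0 = 1.8116.
u_3 = c_3 − 3.9223·e_1 − 1.8116·e_2 = (0.6667, -0.6667, -0.6667).
‖u_3‖ = 1.1547, so e_3 = (0.5774, -0.5774, -0.5774).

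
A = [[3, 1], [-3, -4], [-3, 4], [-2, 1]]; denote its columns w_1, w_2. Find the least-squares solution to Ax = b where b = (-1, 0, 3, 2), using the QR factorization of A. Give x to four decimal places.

q_1 = w_1/‖w_1‖ = (3, -3, -3, -2)/5.5678 = (0.5388, -0.5388, -0.5388, -0.3592).
r_{12} = q_1·w_2 = 0.1796.
u_2 = w_2 − 0.1796·q_1 = (0.9032, -3.9032, 4.0968, 1.0645).
‖u_2‖ = 5.8282, so q_2 = (0.1550, -0.6697, 0.7029, 0.1826).
Qᵀb = (-2.8737, 2.3191).
Back-substitute: x_2 = 2.3191/5.8282 = 0.3979.
x_1 = (-2.8737 − 0.1796·0.3979)/5.5678 = -0.5290.

x = (-0.5290, 0.3979)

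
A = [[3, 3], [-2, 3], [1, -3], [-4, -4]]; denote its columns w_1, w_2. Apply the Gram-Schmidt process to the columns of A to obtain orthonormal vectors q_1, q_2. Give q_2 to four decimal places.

w_1 = (3, -2, 1, -4); ‖w_1‖ = 5.4772, so q_1 = (0.5477, -0.3651, 0.1826, -0.7303).
q_1·w_2 = 0.5477·3 + (-0.3651)·3 + 0.1826·(-3) + (-0.7303)·(-4) = 2.9212.
u_2 = w_2 − 2.9212·q_1 = (1.4000, 4.0667, -3.5333, -1.8667).
‖u_2‖ = 5.8708, so q_2 = (0.2385, 0.6927, -0.6018, -0.3180).

q_2 = (0.2385, 0.6927, -0.6018, -0.3180)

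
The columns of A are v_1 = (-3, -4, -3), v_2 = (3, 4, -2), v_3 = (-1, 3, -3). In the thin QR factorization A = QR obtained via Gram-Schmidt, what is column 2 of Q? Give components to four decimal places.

e_1 = v_1/‖v_1‖ = (-3, -4, -3)/5.8310 = (-0.5145, -0.6860, -0.5145).
r_{12} = e_1·v_2 = -3.2585.
u_2 = v_2 + 3.2585·e_1 = (1.3235, 1.7647, -3.6765).
‖u_2‖ = 4.2875, so e_2 = (0.3087, 0.4116, -0.8575).

e_2 = (0.3087, 0.4116, -0.8575)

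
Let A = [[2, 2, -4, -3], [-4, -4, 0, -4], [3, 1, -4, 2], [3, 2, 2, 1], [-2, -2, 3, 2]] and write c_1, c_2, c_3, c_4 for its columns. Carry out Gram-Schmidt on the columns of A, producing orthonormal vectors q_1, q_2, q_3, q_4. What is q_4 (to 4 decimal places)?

q_4 = (-0.3886, -0.5620, 0.3008, -0.6017, 0.2840)

c_1 = (2, -4, 3, 3, -2); ‖c_1‖ = 6.4807, so q_1 = (0.3086, -0.6172, 0.4629, 0.4629, -0.3086).
q_1·c_2 = 0.3086·2 + (-0.6172)·(-4) + 0.4629·1 + 0.4629·2 + (-0.3086)·(-2) = 5.0920.
u_2 = c_2 − 5.0920·q_1 = (0.4286, -0.8571, -1.3571, -0.3571, -0.4286).
‖u_2‖ = 1.7525, so q_2 = (0.2445, -0.4891, -0.7744, -0.2038, -0.2445).
q_1·c_3 = 0.3086·(-4) + (-0.6172)·0 + 0.4629·(-4) + 0.4629·2 + (-0.3086)·3 = -3.0861; q_2·c_3 = 0.2445·(-4) + (-0.4891)·0 + (-0.7744)·(-4) + (-0.2038)·2 + (-0.2445)·3 = 0.9782.
u_3 = c_3 + 3.0861·q_1 − 0.9782·q_2 = (-3.2868, -1.4264, -1.8140, 3.6279, 2.2868).
‖u_3‖ = 5.8753, so q_3 = (-0.5594, -0.2428, -0.3087, 0.6175, 0.3892).
q_1·c_4 = 0.3086·(-3) + (-0.6172)·(-4) + 0.4629·2 + 0.4629·1 + (-0.3086)·2 = 2.3146; q_2·c_4 = 0.2445·(-3) + (-0.4891)·(-4) + (-0.7744)·2 + (-0.2038)·1 + (-0.2445)·2 = -1.0189; q_3·c_4 = (-0.5594)·(-3) + (-0.2428)·(-4) + (-0.3087)·2 + 0.6175·1 + 0.3892·2 = 3.4278.
u_4 = c_4 − 2.3146·q_1 + 1.0189·q_2 − 3.4278·q_3 = (-1.5475, -2.2376, 1.1978, -2.3957, 1.1309).
‖u_4‖ = 3.9818, so q_4 = (-0.3886, -0.5620, 0.3008, -0.6017, 0.2840).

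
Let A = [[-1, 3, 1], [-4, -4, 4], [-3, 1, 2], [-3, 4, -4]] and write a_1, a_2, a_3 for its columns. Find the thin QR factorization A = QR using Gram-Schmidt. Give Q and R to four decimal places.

a_1 = (-1, -4, -3, -3); ‖a_1‖ = 5.9161, so e_1 = (-0.1690, -0.6761, -0.5071, -0.5071).
e_1·a_2 = (-0.1690)·3 + (-0.6761)·(-4) + (-0.5071)·1 + (-0.5071)·4 = -0.3381.
u_2 = a_2 + 0.3381·e_1 = (2.9429, -4.2286, 0.8286, 3.8286).
‖u_2‖ = 6.4719, so e_2 = (0.4547, -0.6534, 0.1280, 0.5916).
e_1·a_3 = (-0.1690)·1 + (-0.6761)·4 + (-0.5071)·2 + (-0.5071)·(-4) = -1.8593; e_2·a_3 = 0.4547·1 + (-0.6534)·4 + 0.1280·2 + 0.5916·(-4) = -4.2690.
u_3 = a_3 + 1.8593·e_1 + 4.2690·e_2 = (2.6269, -0.0464, 1.6037, -2.4175).
‖u_3‖ = 3.9139, so e_3 = (0.6712, -0.0119, 0.4097, -0.6177).

Q = [[-0.1690, 0.4547, 0.6712], [-0.6761, -0.6534, -0.0119], [-0.5071, 0.1280, 0.4097], [-0.5071, 0.5916, -0.6177]], R = [[5.9161, -0.3381, -1.8593], [0.0000, 6.4719, -4.2690], [0.0000, 0.0000, 3.9139]]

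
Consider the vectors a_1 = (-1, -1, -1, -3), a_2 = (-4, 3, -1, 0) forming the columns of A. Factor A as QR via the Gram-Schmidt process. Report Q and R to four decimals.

a_1 = (-1, -1, -1, -3); ‖a_1‖ = 3.4641, so e_1 = (-0.2887, -0.2887, -0.2887, -0.8660).
e_1·a_2 = (-0.2887)·(-4) + (-0.2887)·3 + (-0.2887)·(-1) + (-0.8660)·0 = 0.5774.
u_2 = a_2 − 0.5774·e_1 = (-3.8333, 3.1667, -0.8333, 0.5000).
‖u_2‖ = 5.0662, so e_2 = (-0.7566, 0.6251, -0.1645, 0.0987).

Q = [[-0.2887, -0.7566], [-0.2887, 0.6251], [-0.2887, -0.1645], [-0.8660, 0.0987]], R = [[3.4641, 0.5774], [0.0000, 5.0662]]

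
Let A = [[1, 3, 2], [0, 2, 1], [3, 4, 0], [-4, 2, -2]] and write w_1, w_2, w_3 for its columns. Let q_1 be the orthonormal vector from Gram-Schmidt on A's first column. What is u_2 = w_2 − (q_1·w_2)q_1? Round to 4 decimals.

q_1 = w_1/‖w_1‖ = (1, 0, 3, -4)/5.0990 = (0.1961, 0.0000, 0.5883, -0.7845).
r_{12} = q_1·w_2 = 1.3728.
u_2 = w_2 − 1.3728·q_1 = (2.7308, 2.0000, 3.1923, 3.0769).

u_2 = (2.7308, 2.0000, 3.1923, 3.0769)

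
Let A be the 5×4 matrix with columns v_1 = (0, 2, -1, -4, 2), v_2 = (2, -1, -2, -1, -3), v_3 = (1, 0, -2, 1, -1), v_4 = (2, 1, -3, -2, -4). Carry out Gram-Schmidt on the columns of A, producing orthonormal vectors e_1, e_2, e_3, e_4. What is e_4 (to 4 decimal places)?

e_4 = (-0.2997, 0.7461, 0.1594, 0.0478, -0.5708)

v_1 = (0, 2, -1, -4, 2); ‖v_1‖ = 5.0000, so e_1 = (0.0000, 0.4000, -0.2000, -0.8000, 0.4000).
e_1·v_2 = 0.0000·2 + 0.4000·(-1) + (-0.2000)·(-2) + (-0.8000)·(-1) + 0.4000·(-3) = -0.4000.
u_2 = v_2 + 0.4000·e_1 = (2.0000, -0.8400, -2.0800, -1.3200, -2.8400).
‖u_2‖ = 4.3405, so e_2 = (0.4608, -0.1935, -0.4792, -0.3041, -0.6543).
e_1·v_3 = 0.0000·1 + 0.4000·0 + (-0.2000)·(-2) + (-0.8000)·1 + 0.4000·(-1) = -0.8000; e_2·v_3 = 0.4608·1 + (-0.1935)·0 + (-0.4792)·(-2) + (-0.3041)·1 + (-0.6543)·(-1) = 1.7694.
u_3 = v_3 + 0.8000·e_1 − 1.7694·e_2 = (0.1847, 0.6624, -1.3121, 0.8981, 0.4777).
‖u_3‖ = 1.7970, so e_3 = (0.1028, 0.3686, -0.7302, 0.4998, 0.2658).
e_1·v_4 = 0.0000·2 + 0.4000·1 + (-0.2000)·(-3) + (-0.8000)·(-2) + 0.4000·(-4) = 1.0000; e_2·v_4 = 0.4608·2 + (-0.1935)·1 + (-0.4792)·(-3) + (-0.3041)·(-2) + (-0.6543)·(-4) = 5.3911; e_3·v_4 = 0.1028·2 + 0.3686·1 + (-0.7302)·(-3) + 0.4998·(-2) + 0.2658·(-4) = 0.7018.
u_4 = v_4 − 1.0000·e_1 − 5.3911·e_2 − 0.7018·e_3 = (-0.5562, 1.3846, 0.2959, 0.0888, -1.0592).
‖u_4‖ = 1.8557, so e_4 = (-0.2997, 0.7461, 0.1594, 0.0478, -0.5708).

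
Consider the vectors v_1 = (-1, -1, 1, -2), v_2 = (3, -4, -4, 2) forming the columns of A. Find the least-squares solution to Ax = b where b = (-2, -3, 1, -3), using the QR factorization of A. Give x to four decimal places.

v_1 = (-1, -1, 1, -2); ‖v_1‖ = 2.6458, so e_1 = (-0.3780, -0.3780, 0.3780, -0.7559).
e_1·v_2 = (-0.3780)·3 + (-0.3780)·(-4) + 0.3780·(-4) + (-0.7559)·2 = -2.6458.
u_2 = v_2 + 2.6458·e_1 = (2.0000, -5.0000, -3.0000, 0.0000).
‖u_2‖ = 6.1644, so e_2 = (0.3244, -0.8111, -0.4867, 0.0000).
Qᵀb = (4.5356, 1.2978).
Back-substitute: x_2 = 1.2978/6.1644 = 0.2105.
x_1 = (4.5356 + 2.6458·0.2105)/2.6458 = 1.9248.

x = (1.9248, 0.2105)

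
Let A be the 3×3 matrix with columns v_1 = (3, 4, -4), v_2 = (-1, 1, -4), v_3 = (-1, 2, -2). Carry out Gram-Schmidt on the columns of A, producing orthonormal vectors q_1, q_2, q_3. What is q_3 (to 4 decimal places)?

v_1 = (3, 4, -4); ‖v_1‖ = 6.4031, so q_1 = (0.4685, 0.6247, -0.6247).
q_1·v_2 = 0.4685·(-1) + 0.6247·1 + (-0.6247)·(-4) = 2.6550.
u_2 = v_2 − 2.6550·q_1 = (-2.2439, -0.6585, -2.3415).
‖u_2‖ = 3.3093, so q_2 = (-0.6781, -0.1990, -0.7075).
q_1·v_3 = 0.4685·(-1) + 0.6247·2 + (-0.6247)·(-2) = 2.0303; q_2·v_3 = (-0.6781)·(-1) + (-0.1990)·2 + (-0.7075)·(-2) = 1.6952.
u_3 = v_3 − 2.0303·q_1 − 1.6952·q_2 = (-0.8018, 1.0690, 0.4677).
‖u_3‖ = 1.4158, so q_3 = (-0.5663, 0.7551, 0.3304).

q_3 = (-0.5663, 0.7551, 0.3304)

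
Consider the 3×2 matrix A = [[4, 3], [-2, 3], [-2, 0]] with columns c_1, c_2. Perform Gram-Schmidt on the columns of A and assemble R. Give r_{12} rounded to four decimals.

r_{12} = 1.2247

c_1 = (4, -2, -2); ‖c_1‖ = 4.8990, so q_1 = (0.8165, -0.4082, -0.4082).
r_{12} = q_1·c_2 = 1.2247.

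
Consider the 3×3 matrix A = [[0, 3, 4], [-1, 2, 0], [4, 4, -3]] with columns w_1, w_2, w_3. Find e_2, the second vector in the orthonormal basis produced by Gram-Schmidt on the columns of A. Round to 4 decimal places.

w_1 = (0, -1, 4); ‖w_1‖ = 4.1231, so e_1 = (0.0000, -0.2425, 0.9701).
e_1·w_2 = 0.0000·3 + (-0.2425)·2 + 0.9701·4 = 3.3955.
u_2 = w_2 − 3.3955·e_1 = (3.0000, 2.8235, 0.7059).
‖u_2‖ = 4.1798, so e_2 = (0.7177, 0.6755, 0.1689).

e_2 = (0.7177, 0.6755, 0.1689)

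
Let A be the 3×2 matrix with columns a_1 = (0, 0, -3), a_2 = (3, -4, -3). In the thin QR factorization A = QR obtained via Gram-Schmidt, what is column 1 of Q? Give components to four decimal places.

q_1 = (0.0000, 0.0000, -1.0000)

a_1 = (0, 0, -3); ‖a_1‖ = 3.0000, so q_1 = (0.0000, 0.0000, -1.0000).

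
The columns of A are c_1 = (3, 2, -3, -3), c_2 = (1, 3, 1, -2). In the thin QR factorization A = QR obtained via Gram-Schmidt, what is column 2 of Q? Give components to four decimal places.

c_1 = (3, 2, -3, -3); ‖c_1‖ = 5.5678, so e_1 = (0.5388, 0.3592, -0.5388, -0.5388).
e_1·c_2 = 0.5388·1 + 0.3592·3 + (-0.5388)·1 + (-0.5388)·(-2) = 2.1553.
u_2 = c_2 − 2.1553·e_1 = (-0.1613, 2.2258, 2.1613, -0.8387).
‖u_2‖ = 3.2179, so e_2 = (-0.0501, 0.6917, 0.6716, -0.2606).

e_2 = (-0.0501, 0.6917, 0.6716, -0.2606)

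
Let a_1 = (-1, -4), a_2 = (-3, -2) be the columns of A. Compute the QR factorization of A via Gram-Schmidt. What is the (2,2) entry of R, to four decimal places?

r_{22} = 2.4254

a_1 = (-1, -4); ‖a_1‖ = 4.1231, so q_1 = (-0.2425, -0.9701).
q_1·a_2 = (-0.2425)·(-3) + (-0.9701)·(-2) = 2.6679.
u_2 = a_2 − 2.6679·q_1 = (-2.3529, 0.5882).
r_{22} = ‖u_2‖ = 2.4254.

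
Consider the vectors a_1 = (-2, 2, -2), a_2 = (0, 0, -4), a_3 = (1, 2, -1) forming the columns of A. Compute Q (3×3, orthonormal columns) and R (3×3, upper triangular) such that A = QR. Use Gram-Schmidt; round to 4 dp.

q_1 = a_1/‖a_1‖ = (-2, 2, -2)/3.4641 = (-0.5774, 0.5774, -0.5774).
r_{12} = q_1·a_2 = 2.3094.
u_2 = a_2 − 2.3094·q_1 = (1.3333, -1.3333, -2.6667).
‖u_2‖ = 3.2660, so q_2 = (0.4082, -0.4082, -0.8165).
r_{13} = q_1·a_3 = 1.1547; r_{23} = q_2·a_3 = 0.4082.
u_3 = a_3 − 1.1547·q_1 − 0.4082·q_2 = (1.5000, 1.5000, 0.0000).
‖u_3‖ = 2.1213, so q_3 = (0.7071, 0.7071, 0.0000).

Q = [[-0.5774, 0.4082, 0.7071], [0.5774, -0.4082, 0.7071], [-0.5774, -0.8165, 0.0000]], R = [[3.4641, 2.3094, 1.1547], [0.0000, 3.2660, 0.4082], [0.0000, 0.0000, 2.1213]]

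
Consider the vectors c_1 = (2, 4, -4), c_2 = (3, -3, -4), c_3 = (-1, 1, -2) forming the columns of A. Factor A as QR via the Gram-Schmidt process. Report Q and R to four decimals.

c_1 = (2, 4, -4); ‖c_1‖ = 6.0000, so q_1 = (0.3333, 0.6667, -0.6667).
q_1·c_2 = 0.3333·3 + 0.6667·(-3) + (-0.6667)·(-4) = 1.6667.
u_2 = c_2 − 1.6667·q_1 = (2.4444, -4.1111, -2.8889).
‖u_2‖ = 5.5877, so q_2 = (0.4375, -0.7357, -0.5170).
q_1·c_3 = 0.3333·(-1) + 0.6667·1 + (-0.6667)·(-2) = 1.6667; q_2·c_3 = 0.4375·(-1) + (-0.7357)·1 + (-0.5170)·(-2) = -0.1392.
u_3 = c_3 − 1.6667·q_1 + 0.1392·q_2 = (-1.4947, -0.2135, -0.9609).
‖u_3‖ = 1.7896, so q_3 = (-0.8352, -0.1193, -0.5369).

Q = [[0.3333, 0.4375, -0.8352], [0.6667, -0.7357, -0.1193], [-0.6667, -0.5170, -0.5369]], R = [[6.0000, 1.6667, 1.6667], [0.0000, 5.5877, -0.1392], [0.0000, 0.0000, 1.7896]]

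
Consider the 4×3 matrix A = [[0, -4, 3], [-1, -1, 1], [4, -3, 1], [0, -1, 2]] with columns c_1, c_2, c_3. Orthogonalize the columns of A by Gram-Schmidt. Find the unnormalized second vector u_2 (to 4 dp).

c_1 = (0, -1, 4, 0); ‖c_1‖ = 4.1231, so q_1 = (0.0000, -0.2425, 0.9701, 0.0000).
q_1·c_2 = 0.0000·(-4) + (-0.2425)·(-1) + 0.9701·(-3) + 0.0000·(-1) = -2.6679.
u_2 = c_2 + 2.6679·q_1 = (-4.0000, -1.6471, -0.4118, -1.0000).

u_2 = (-4.0000, -1.6471, -0.4118, -1.0000)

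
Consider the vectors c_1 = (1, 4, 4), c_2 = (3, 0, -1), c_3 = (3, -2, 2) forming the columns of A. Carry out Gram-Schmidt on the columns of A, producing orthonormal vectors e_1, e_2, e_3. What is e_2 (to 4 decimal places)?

e_2 = (0.9597, 0.0384, -0.2783)

e_1 = c_1/‖c_1‖ = (1, 4, 4)/5.7446 = (0.1741, 0.6963, 0.6963).
r_{12} = e_1·c_2 = -0.1741.
u_2 = c_2 + 0.1741·e_1 = (3.0303, 0.1212, -0.8788).
‖u_2‖ = 3.1575, so e_2 = (0.9597, 0.0384, -0.2783).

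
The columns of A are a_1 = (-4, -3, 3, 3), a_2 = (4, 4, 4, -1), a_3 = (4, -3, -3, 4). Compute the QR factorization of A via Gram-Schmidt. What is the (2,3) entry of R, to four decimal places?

a_1 = (-4, -3, 3, 3); ‖a_1‖ = 6.5574, so e_1 = (-0.6100, -0.4575, 0.4575, 0.4575).
e_1·a_2 = (-0.6100)·4 + (-0.4575)·4 + 0.4575·4 + 0.4575·(-1) = -2.8975.
u_2 = a_2 + 2.8975·e_1 = (2.2326, 2.6744, 5.3256, 0.3256).
‖u_2‖ = 6.3722, so e_2 = (0.3504, 0.4197, 0.8358, 0.0511).
r_{23} = e_2·a_3 = -2.1606.

r_{23} = -2.1606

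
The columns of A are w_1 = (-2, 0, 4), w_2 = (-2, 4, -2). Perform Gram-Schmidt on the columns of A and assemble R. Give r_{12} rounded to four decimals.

r_{12} = -0.8944

w_1 = (-2, 0, 4); ‖w_1‖ = 4.4721, so q_1 = (-0.4472, 0.0000, 0.8944).
r_{12} = q_1·w_2 = -0.8944.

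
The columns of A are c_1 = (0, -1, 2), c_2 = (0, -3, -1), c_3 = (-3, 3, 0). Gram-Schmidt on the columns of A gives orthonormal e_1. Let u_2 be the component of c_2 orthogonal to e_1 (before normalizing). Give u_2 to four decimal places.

u_2 = (0.0000, -2.8000, -1.4000)

c_1 = (0, -1, 2); ‖c_1‖ = 2.2361, so e_1 = (0.0000, -0.4472, 0.8944).
e_1·c_2 = 0.0000·0 + (-0.4472)·(-3) + 0.8944·(-1) = 0.4472.
u_2 = c_2 − 0.4472·e_1 = (0.0000, -2.8000, -1.4000).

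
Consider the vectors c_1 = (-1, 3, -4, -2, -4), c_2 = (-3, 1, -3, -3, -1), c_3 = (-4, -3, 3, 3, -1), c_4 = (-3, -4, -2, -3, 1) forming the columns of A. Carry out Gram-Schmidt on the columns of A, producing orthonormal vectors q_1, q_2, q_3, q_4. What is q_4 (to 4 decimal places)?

q_4 = (0.3122, -0.8256, -0.3621, -0.1363, -0.2670)

q_1 = c_1/‖c_1‖ = (-1, 3, -4, -2, -4)/6.7823 = (-0.1474, 0.4423, -0.5898, -0.2949, -0.5898).
r_{12} = q_1·c_2 = 4.1284.
u_2 = c_2 − 4.1284·q_1 = (-2.3913, -0.8261, -0.5652, -1.7826, 1.4348).
‖u_2‖ = 3.4578, so q_2 = (-0.6916, -0.2389, -0.1635, -0.5155, 0.4149).
r_{13} = q_1·c_3 = -2.8014; r_{23} = q_2·c_3 = 1.0311.
u_3 = c_3 + 2.8014·q_1 − 1.0311·q_2 = (-3.7000, -1.5145, 1.5164, 2.7055, -3.0800).
‖u_3‖ = 5.9236, so q_3 = (-0.6246, -0.2557, 0.2560, 0.4567, -0.5200).
r_{14} = q_1·c_4 = 0.1474; r_{24} = q_2·c_4 = 5.3188; r_{34} = q_3·c_4 = 0.4945.
u_4 = c_4 − 0.1474·q_1 − 5.3188·q_2 − 0.4945·q_3 = (1.0089, -2.6681, -1.1702, -0.4404, -0.8629).
‖u_4‖ = 3.2318, so q_4 = (0.3122, -0.8256, -0.3621, -0.1363, -0.2670).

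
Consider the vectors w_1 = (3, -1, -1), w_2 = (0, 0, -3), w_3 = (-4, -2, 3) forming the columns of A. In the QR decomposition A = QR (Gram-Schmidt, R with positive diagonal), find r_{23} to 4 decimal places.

r_{23} = -1.9069

w_1 = (3, -1, -1); ‖w_1‖ = 3.3166, so q_1 = (0.9045, -0.3015, -0.3015).
q_1·w_2 = 0.9045·0 + (-0.3015)·0 + (-0.3015)·(-3) = 0.9045.
u_2 = w_2 − 0.9045·q_1 = (-0.8182, 0.2727, -2.7273).
‖u_2‖ = 2.8604, so q_2 = (-0.2860, 0.0953, -0.9535).
r_{23} = q_2·w_3 = -1.9069.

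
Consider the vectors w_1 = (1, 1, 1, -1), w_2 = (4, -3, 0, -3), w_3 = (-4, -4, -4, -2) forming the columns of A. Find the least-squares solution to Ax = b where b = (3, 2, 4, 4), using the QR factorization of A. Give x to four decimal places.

x = (-1.9234, 0.1216, -1.2207)

w_1 = (1, 1, 1, -1); ‖w_1‖ = 2.0000, so q_1 = (0.5000, 0.5000, 0.5000, -0.5000).
q_1·w_2 = 0.5000·4 + 0.5000·(-3) + 0.5000·0 + (-0.5000)·(-3) = 2.0000.
u_2 = w_2 − 2.0000·q_1 = (3.0000, -4.0000, -1.0000, -2.0000).
‖u_2‖ = 5.4772, so q_2 = (0.5477, -0.7303, -0.1826, -0.3651).
q_1·w_3 = 0.5000·(-4) + 0.5000·(-4) + 0.5000·(-4) + (-0.5000)·(-2) = -5.0000; q_2·w_3 = 0.5477·(-4) + (-0.7303)·(-4) + (-0.1826)·(-4) + (-0.3651)·(-2) = 2.1909.
u_3 = w_3 + 5.0000·q_1 − 2.1909·q_2 = (-2.7000, 0.1000, -1.1000, -3.7000).
‖u_3‖ = 4.7117, so q_3 = (-0.5730, 0.0212, -0.2335, -0.7853).
Qᵀb = (2.5000, -2.0083, -5.7517).
Back-substitute: x_3 = -5.7517/4.7117 = -1.2207.
x_2 = (-2.0083 − 2.1909·(-1.2207))/5.4772 = 0.1216.
x_1 = (2.5000 − 2.0000·0.1216 + 5.0000·(-1.2207))/2.0000 = -1.9234.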